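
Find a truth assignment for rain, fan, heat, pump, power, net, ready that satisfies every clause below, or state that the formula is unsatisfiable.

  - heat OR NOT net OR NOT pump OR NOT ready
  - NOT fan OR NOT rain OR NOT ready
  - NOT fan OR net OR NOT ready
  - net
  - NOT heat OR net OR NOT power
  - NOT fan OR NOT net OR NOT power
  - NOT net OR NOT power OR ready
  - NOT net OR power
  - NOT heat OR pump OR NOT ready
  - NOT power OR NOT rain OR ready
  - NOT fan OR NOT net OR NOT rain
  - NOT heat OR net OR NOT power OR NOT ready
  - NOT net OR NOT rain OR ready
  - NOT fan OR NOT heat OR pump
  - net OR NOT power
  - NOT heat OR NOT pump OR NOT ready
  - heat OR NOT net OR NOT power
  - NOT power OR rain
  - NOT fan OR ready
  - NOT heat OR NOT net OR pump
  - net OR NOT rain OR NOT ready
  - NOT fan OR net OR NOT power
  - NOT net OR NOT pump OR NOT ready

Case net = True:
  (NOT net OR power) forces power = True.
  (NOT fan OR NOT net OR NOT power) forces fan = False.
  (NOT net OR NOT power OR ready) forces ready = True.
  (heat OR NOT net OR NOT power) forces heat = True.
  (NOT heat OR pump OR NOT ready) forces pump = True.
  Clause (NOT heat OR NOT pump OR NOT ready) is falsified — contradiction.
Case net = False:
  Clause (net) is falsified — contradiction.
Both cases fail, so the formula is unsatisfiable.

Unsatisfiable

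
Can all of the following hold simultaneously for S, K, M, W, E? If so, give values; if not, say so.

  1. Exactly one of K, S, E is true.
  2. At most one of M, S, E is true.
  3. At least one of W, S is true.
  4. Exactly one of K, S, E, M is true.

S=T, K=F, M=F, W=F, E=F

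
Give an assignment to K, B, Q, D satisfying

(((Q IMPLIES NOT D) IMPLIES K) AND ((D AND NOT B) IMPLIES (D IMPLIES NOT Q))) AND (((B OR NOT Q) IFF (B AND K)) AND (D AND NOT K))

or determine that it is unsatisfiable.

Unsatisfiable

Case D = True: the formula simplifies to ((NOT Q IMPLIES K) AND (NOT B IMPLIES NOT Q)) AND (((B OR NOT Q) IFF (B AND K)) AND NOT K).
  K = True: the conjunct NOT K is False.
  K = False: simplifies to (Q AND (NOT B IMPLIES NOT Q)) AND NOT ((B OR NOT Q)).
    Q = True: simplifies to B AND NOT B.
      B = True: the conjunct NOT B is False.
      B = False: the conjunct B is False.
    Q = False: the conjunct Q is False.
Case D = False: the conjunct D is False.
Both cases fail — unsatisfiable.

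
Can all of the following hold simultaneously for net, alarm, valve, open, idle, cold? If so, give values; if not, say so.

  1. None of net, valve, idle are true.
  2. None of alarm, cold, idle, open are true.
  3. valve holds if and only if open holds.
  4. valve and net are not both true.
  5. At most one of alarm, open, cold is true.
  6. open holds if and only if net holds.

net = False; alarm = False; valve = False; open = False; idle = False; cold = False

  (1) {net, valve, idle}: 0 true — none ✓
  (2) {alarm, cold, idle, open}: 0 true — none ✓
  (3) valve=F, open=F — same ✓
  (4) valve=F, net=F — not both ✓
  (5) {alarm, open, cold}: 0 true — at most one ✓
  (6) open=F, net=F — same ✓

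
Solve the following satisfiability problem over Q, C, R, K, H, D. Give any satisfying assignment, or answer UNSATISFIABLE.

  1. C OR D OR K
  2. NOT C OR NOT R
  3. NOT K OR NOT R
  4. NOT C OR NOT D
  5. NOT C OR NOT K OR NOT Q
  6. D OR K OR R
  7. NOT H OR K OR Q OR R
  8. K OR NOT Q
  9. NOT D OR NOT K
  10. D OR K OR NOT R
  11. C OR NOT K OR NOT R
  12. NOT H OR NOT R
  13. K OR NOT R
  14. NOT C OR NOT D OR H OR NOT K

Q = False, C = True, R = False, K = True, H = False, D = False

Set Q = False.
Set C = True.
  then (NOT C OR NOT R) forces R = False.
  then (NOT C OR NOT D) forces D = False.
  then (D OR K OR R) forces K = True.
Set H = False.
All clauses satisfied.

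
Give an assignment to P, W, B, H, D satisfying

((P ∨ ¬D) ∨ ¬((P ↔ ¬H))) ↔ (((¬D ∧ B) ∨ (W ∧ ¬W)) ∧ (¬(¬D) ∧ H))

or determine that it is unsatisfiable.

P = False, W = False, B = True, H = True, D = True

  ((P ∨ ¬D) ∨ ¬((P ↔ ¬H))) ↔ (((¬D ∧ B) ∨ (W ∧ ¬W)) ∧ (¬(¬D) ∧ H)) = True
    (P ∨ ¬D) ∨ ¬((P ↔ ¬H)) = False
      P ∨ ¬D = False
        ¬D = False
      ¬((P ↔ ¬H)) = False
        P ↔ ¬H = True
          ¬H = False
    ((¬D ∧ B) ∨ (W ∧ ¬W)) ∧ (¬(¬D) ∧ H) = False
      (¬D ∧ B) ∨ (W ∧ ¬W) = False
        ¬D ∧ B = False
          ¬D = False
        W ∧ ¬W = False
          ¬W = True
      ¬(¬D) ∧ H = True
        ¬(¬D) = True
          ¬D = False
The formula evaluates to True.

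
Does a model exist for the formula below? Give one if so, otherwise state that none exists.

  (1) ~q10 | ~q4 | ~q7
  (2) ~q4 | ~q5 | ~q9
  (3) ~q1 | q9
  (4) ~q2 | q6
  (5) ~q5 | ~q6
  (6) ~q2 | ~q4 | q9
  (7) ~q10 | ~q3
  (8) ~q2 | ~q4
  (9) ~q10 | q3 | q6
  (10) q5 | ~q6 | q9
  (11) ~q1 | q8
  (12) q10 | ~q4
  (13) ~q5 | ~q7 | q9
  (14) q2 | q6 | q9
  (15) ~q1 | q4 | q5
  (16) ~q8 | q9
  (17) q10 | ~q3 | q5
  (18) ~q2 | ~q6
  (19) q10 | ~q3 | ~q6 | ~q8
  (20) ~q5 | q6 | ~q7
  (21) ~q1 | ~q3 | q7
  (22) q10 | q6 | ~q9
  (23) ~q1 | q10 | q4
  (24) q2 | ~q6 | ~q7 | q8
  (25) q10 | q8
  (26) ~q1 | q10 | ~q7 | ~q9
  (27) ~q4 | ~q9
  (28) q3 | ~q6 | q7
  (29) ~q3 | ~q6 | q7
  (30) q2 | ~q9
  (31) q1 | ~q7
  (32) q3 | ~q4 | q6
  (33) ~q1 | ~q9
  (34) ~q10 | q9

Case q2 = True:
  (~q2 | q6) forces q6 = True.
  Clause (~q2 | ~q6) is falsified — contradiction.
Case q2 = False:
  (q2 | ~q9) forces q9 = False.
  (~q1 | q9) forces q1 = False.
  (q2 | q6 | q9) forces q6 = True.
  (~q5 | ~q6) forces q5 = False.
  Clause (q5 | ~q6 | q9) is falsified — contradiction.
Both cases fail, so the formula is unsatisfiable.

UNSATISFIABLE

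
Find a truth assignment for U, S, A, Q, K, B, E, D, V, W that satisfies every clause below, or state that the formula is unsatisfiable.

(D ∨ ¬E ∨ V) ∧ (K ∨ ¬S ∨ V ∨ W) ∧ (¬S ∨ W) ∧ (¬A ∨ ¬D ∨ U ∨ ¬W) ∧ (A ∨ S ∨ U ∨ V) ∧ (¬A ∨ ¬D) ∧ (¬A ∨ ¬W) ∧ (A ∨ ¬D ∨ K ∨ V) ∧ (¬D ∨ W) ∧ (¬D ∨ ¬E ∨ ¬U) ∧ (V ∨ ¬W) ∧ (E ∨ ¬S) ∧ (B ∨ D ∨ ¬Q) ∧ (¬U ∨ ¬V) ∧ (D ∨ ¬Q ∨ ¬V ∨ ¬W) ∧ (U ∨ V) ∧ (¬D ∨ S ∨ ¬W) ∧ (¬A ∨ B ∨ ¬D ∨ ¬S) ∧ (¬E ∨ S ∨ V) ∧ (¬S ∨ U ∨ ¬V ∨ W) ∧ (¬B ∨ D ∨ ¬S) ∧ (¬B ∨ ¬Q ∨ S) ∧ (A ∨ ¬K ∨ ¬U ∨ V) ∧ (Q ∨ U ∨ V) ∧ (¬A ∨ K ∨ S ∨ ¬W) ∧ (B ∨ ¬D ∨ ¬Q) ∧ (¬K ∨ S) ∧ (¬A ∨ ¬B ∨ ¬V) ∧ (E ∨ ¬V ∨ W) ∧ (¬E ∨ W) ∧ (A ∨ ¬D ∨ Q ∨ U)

U=T, S=F, A=F, Q=F, K=F, B=F, E=F, D=F, V=F, W=F

Set U = True.
  then (¬U ∨ ¬V) forces V = False.
  then (V ∨ ¬W) forces W = False.
  then (¬E ∨ W) forces E = False.
  then (¬S ∨ W) forces S = False.
  then (¬D ∨ W) forces D = False.
  then (¬K ∨ S) forces K = False.
Set A = False.
Try Q = True:
  (B ∨ D ∨ ¬Q) forces B = True.
  clause (¬B ∨ ¬Q ∨ S) is falsified — backtrack.
So Q = False.
Set B = False.
All clauses satisfied.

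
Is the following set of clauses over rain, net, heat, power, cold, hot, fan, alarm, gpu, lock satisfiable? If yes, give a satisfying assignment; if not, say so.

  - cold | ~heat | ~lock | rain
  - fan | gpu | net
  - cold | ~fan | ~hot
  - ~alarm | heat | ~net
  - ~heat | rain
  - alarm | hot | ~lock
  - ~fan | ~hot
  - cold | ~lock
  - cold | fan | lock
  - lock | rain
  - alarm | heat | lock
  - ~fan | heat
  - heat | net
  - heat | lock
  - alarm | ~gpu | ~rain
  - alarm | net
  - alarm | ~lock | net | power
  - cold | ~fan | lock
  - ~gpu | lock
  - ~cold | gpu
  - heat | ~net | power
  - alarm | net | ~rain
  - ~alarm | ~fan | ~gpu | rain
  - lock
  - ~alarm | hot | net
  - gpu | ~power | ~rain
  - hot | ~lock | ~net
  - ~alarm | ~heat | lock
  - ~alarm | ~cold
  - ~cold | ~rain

Unit clause (lock) forces lock = True.
In (cold | ~lock) only cold is left, so cold = True.
In (~cold | gpu) only gpu is left, so gpu = True.
In (~alarm | ~cold) only ~alarm is left, so alarm = False.
In (~cold | ~rain) only ~rain is left, so rain = False.
In (~heat | rain) only ~heat is left, so heat = False.
In (alarm | hot | ~lock) only hot is left, so hot = True.
In (~fan | ~hot) only ~fan is left, so fan = False.
In (heat | net) only net is left, so net = True.
In (heat | ~net | power) only power is left, so power = True.
All clauses satisfied.

rain: False, net: True, heat: False, power: True, cold: True, hot: True, fan: False, alarm: False, gpu: True, lock: True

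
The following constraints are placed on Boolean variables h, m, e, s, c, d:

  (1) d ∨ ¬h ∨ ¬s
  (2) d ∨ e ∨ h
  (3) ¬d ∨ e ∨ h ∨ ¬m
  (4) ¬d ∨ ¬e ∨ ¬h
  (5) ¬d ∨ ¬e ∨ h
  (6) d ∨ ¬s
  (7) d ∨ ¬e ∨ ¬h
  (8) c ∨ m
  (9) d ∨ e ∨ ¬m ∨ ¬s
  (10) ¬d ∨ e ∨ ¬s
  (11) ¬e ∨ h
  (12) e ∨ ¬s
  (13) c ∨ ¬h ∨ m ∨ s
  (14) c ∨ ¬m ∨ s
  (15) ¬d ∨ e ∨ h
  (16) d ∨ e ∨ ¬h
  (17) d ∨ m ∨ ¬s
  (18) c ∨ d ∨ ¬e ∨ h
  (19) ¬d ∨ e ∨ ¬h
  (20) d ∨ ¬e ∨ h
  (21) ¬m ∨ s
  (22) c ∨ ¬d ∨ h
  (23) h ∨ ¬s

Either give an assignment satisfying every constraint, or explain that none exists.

Unsatisfiable — no assignment works.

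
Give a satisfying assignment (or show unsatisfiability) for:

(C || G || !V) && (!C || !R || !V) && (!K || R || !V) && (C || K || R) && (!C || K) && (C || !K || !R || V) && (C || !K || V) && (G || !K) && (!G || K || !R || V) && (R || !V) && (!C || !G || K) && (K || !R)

C=T, G=T, V=F, R=F, K=T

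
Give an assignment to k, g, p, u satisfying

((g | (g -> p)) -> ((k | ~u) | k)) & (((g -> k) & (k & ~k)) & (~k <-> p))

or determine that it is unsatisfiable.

The formula is unsatisfiable.

Case k = True: the conjunct ~k is False.
Case k = False: the conjunct k is False.
Both cases fail — unsatisfiable.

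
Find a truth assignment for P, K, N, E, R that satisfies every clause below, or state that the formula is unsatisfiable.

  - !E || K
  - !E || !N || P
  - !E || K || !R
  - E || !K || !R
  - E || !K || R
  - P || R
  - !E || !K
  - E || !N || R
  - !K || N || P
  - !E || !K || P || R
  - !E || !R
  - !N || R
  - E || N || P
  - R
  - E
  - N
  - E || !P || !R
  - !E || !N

Case E = True:
  (!E || K) forces K = True.
  Clause (!E || !K) is falsified — contradiction.
Case E = False:
  Clause (E) is falsified — contradiction.
Both cases fail, so the formula is unsatisfiable.

Unsatisfiable — no assignment works.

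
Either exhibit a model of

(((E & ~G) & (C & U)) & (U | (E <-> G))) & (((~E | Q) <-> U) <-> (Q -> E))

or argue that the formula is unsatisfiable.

C: True, E: True, Q: True, G: False, U: True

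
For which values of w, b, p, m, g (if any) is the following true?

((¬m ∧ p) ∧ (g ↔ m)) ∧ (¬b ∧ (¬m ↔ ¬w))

w: False, b: False, p: True, m: False, g: False

  (¬m ∧ p) ∧ (g ↔ m) = True
    ¬m ∧ p = True
      ¬m = True
    g ↔ m = True
  ¬b ∧ (¬m ↔ ¬w) = True
    ¬b = True
    ¬m ↔ ¬w = True
      ¬m = True
      ¬w = True
Both conjuncts True, so the formula holds.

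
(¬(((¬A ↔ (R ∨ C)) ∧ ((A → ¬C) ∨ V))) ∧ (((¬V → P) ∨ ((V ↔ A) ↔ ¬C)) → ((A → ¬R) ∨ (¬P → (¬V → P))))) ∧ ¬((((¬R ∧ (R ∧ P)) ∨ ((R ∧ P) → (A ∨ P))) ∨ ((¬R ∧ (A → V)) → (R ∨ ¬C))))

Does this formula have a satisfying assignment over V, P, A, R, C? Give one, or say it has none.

UNSATISFIABLE

The conjunct ¬((((¬R ∧ (R ∧ P)) ∨ ((R ∧ P) → (A ∨ P))) ∨ ((¬R ∧ (A → V)) → (R ∨ ¬C)))) is unsatisfiable on its own:
  P = True: this becomes ¬((True ∨ ((¬R ∧ (A → V)) → (R ∨ ¬C)))) = False.
  P = False: this becomes ¬((True ∨ ((¬R ∧ (A → V)) → (R ∨ ¬C)))) = False.
So the whole conjunction is unsatisfiable.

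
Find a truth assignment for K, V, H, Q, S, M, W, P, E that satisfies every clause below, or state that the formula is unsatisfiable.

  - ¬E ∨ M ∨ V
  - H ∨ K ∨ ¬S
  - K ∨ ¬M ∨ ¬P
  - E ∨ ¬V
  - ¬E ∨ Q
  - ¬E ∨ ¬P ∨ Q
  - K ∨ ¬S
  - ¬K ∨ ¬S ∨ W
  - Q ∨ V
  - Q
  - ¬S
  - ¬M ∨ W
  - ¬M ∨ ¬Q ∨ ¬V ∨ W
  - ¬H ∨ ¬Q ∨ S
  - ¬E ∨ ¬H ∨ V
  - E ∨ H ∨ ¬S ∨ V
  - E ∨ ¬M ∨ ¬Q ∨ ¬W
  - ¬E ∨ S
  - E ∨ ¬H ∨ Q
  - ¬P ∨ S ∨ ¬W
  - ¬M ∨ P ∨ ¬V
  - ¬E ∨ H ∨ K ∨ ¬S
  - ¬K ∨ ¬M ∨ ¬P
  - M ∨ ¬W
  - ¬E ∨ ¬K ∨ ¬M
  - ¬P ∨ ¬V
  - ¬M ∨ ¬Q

K=F, V=F, H=F, Q=T, S=F, M=F, W=F, P=F, E=F

Unit clause (Q) forces Q = True.
Unit clause (¬S) forces S = False.
In (¬H ∨ ¬Q ∨ S) only ¬H is left, so H = False.
In (¬E ∨ S) only ¬E is left, so E = False.
In (¬M ∨ ¬Q) only ¬M is left, so M = False.
In (E ∨ ¬V) only ¬V is left, so V = False.
In (M ∨ ¬W) only ¬W is left, so W = False.
Set K = False.
Set P = False.
All clauses satisfied.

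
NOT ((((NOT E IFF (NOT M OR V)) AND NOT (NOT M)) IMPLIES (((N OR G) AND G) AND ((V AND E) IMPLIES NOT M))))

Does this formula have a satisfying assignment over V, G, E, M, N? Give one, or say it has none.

V = True; G = False; E = False; M = True; N = False

  NOT ((((NOT E IFF (NOT M OR V)) AND NOT (NOT M)) IMPLIES (((N OR G) AND G) AND ((V AND E) IMPLIES NOT M)))) = True
    ((NOT E IFF (NOT M OR V)) AND NOT (NOT M)) IMPLIES (((N OR G) AND G) AND ((V AND E) IMPLIES NOT M)) = False
      (NOT E IFF (NOT M OR V)) AND NOT (NOT M) = True
        NOT E IFF (NOT M OR V) = True
          NOT E = True
          NOT M OR V = True
            NOT M = False
        NOT (NOT M) = True
          NOT M = False
      ((N OR G) AND G) AND ((V AND E) IMPLIES NOT M) = False
        (N OR G) AND G = False
          N OR G = False
        (V AND E) IMPLIES NOT M = True
          V AND E = False
          NOT M = False
The formula evaluates to True.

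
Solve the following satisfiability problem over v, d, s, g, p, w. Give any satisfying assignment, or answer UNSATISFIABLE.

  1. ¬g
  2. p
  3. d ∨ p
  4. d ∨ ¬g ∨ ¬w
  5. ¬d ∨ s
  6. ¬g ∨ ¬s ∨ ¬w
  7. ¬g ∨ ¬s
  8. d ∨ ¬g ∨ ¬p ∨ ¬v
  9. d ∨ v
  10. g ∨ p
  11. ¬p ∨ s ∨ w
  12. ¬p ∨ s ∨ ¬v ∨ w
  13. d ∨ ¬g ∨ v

v=F, d=T, s=T, g=F, p=T, w=T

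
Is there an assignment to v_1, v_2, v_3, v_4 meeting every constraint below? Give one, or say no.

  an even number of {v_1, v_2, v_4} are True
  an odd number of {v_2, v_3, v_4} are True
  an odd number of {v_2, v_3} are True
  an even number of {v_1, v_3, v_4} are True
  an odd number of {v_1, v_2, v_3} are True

Unsatisfiable

Adding constraints 1, 3, 4 mod 2: every variable appears an even number of times on the left, so the left side is 0.
But the right sides sum to 1 (mod 2). 0 ≠ 1 — the system is inconsistent.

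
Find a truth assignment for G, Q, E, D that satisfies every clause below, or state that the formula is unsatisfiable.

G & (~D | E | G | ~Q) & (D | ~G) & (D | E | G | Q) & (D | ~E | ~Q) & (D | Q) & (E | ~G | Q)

Unit clause (G) forces G = True.
In (D | ~G) only D is left, so D = True.
Set Q = True.
Set E = False.
Check each clause:
  (G): G holds.
  (~D | E | G | ~Q): G holds.
  (D | ~G): D holds.
  (D | E | G | Q): D holds.
  (D | ~E | ~Q): D holds.
  (D | Q): D holds.
  (E | ~G | Q): Q holds.
All clauses satisfied.

G: True, Q: True, E: False, D: True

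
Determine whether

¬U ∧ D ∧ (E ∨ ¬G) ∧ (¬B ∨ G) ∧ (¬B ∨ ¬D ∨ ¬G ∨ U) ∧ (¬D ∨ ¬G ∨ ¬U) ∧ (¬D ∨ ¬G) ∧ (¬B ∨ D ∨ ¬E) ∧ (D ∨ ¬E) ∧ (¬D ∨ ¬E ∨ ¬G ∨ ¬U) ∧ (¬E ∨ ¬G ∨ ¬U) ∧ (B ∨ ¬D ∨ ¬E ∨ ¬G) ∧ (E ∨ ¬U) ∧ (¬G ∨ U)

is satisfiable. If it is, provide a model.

Unit clause (¬U) forces U = False.
Unit clause (D) forces D = True.
In (¬D ∨ ¬G) only ¬G is left, so G = False.
In (¬B ∨ G) only ¬B is left, so B = False.
Set E = False.
All clauses satisfied.

E=F, B=F, G=F, D=T, U=F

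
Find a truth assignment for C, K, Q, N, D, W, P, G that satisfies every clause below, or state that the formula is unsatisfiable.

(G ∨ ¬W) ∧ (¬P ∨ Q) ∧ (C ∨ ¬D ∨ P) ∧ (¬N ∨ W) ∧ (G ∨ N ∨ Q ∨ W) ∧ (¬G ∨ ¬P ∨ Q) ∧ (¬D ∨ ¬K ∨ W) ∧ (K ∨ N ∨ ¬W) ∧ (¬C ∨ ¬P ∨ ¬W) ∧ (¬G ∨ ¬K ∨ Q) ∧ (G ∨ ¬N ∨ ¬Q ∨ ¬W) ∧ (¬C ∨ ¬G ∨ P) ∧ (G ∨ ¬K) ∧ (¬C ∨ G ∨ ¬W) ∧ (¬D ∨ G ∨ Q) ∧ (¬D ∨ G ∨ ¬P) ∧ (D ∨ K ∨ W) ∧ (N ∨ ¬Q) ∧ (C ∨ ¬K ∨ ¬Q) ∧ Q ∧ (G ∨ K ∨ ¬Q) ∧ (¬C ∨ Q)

C = False; K = False; Q = True; N = True; D = False; W = True; P = True; G = True

Unit clause (Q) forces Q = True.
In (N ∨ ¬Q) only N is left, so N = True.
In (¬N ∨ W) only W is left, so W = True.
In (G ∨ ¬N ∨ ¬Q ∨ ¬W) only G is left, so G = True.
Try C = True:
  (¬C ∨ ¬P ∨ ¬W) forces P = False.
  clause (¬C ∨ ¬G ∨ P) is falsified — backtrack.
So C = False.
  then (C ∨ ¬K ∨ ¬Q) forces K = False.
Set D = False.
Set P = True.
All clauses satisfied.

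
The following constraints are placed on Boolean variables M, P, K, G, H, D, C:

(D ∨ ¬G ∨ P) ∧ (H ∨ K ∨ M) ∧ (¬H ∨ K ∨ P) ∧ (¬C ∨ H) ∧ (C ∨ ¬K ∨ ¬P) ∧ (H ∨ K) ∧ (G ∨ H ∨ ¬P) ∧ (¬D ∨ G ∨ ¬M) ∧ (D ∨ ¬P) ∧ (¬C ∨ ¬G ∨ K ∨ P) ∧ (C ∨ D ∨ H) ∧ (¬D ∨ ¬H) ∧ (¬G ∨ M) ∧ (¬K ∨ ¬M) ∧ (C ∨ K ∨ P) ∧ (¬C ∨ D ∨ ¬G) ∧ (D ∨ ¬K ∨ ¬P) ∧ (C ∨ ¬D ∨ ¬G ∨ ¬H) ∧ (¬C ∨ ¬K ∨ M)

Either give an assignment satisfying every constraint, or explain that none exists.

M = False; P = False; K = True; G = False; H = False; D = True; C = False

Try M = True:
  (¬K ∨ ¬M) forces K = False.
  (H ∨ K) forces H = True.
  (¬H ∨ K ∨ P) forces P = True.
  (D ∨ ¬P) forces D = True.
  clause (¬D ∨ ¬H) is falsified — backtrack.
So M = False.
  then (¬G ∨ M) forces G = False.
Try P = True:
  (G ∨ H ∨ ¬P) forces H = True.
  (D ∨ ¬P) forces D = True.
  clause (¬D ∨ ¬H) is falsified — backtrack.
So P = False.
Try K = False:
  (H ∨ K ∨ M) forces H = True.
  clause (¬H ∨ K ∨ P) is falsified — backtrack.
So K = True.
  then (¬C ∨ ¬K ∨ M) forces C = False.
Set H = False.
  then (C ∨ D ∨ H) forces D = True.
All clauses satisfied.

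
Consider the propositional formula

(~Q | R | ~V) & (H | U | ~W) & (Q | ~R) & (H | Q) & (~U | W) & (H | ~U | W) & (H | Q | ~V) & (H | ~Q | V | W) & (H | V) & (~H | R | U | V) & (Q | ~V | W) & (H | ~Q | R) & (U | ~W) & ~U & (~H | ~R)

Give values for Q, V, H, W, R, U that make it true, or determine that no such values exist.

Unit clause (~U) forces U = False.
In (U | ~W) only ~W is left, so W = False.
Try Q = False:
  (Q | ~R) forces R = False.
  (H | Q) forces H = True.
  (~H | R | U | V) forces V = True.
  clause (Q | ~V | W) is falsified — backtrack.
So Q = True.
Try V = False:
  (H | ~Q | V | W) forces H = True.
  (~H | R | U | V) forces R = True.
  clause (~H | ~R) is falsified — backtrack.
So V = True.
  then (~Q | R | ~V) forces R = True.
  then (~H | ~R) forces H = False.
All clauses satisfied.

Q = True, V = True, H = False, W = False, R = True, U = False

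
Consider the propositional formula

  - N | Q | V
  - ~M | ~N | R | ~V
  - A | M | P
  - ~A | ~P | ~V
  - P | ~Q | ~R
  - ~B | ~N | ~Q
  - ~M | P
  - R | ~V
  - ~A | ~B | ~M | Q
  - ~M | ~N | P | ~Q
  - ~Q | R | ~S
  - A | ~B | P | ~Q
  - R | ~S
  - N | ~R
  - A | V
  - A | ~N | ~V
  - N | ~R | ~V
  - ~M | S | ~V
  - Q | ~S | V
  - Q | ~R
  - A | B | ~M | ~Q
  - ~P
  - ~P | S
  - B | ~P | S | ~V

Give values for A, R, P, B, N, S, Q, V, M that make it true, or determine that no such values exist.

Unit clause (~P) forces P = False.
In (~M | P) only ~M is left, so M = False.
In (A | M | P) only A is left, so A = True.
Try R = True:
  (P | ~Q | ~R) forces Q = False.
  clause (Q | ~R) is falsified — backtrack.
So R = False.
  then (R | ~V) forces V = False.
  then (R | ~S) forces S = False.
Set B = False.
Set N = True.
Set Q = False.
All clauses satisfied.

A = True, R = False, P = False, B = False, N = True, S = False, Q = False, V = False, M = False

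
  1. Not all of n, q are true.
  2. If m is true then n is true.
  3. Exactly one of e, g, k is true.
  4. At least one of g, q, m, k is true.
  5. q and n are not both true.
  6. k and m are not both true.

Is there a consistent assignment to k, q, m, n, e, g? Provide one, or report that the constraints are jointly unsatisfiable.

k=T; q=F; m=F; n=F; e=F; g=F

  (1) {n, q}: 0/2 true — not all ✓
  (2) m=F ⇒ n: vacuous ✓
  (3) {e, g, k}: 1 true — exactly one ✓
  (4) {g, q, m, k}: 1 true — at least one ✓
  (5) q=F, n=F — not both ✓
  (6) k=T, m=F — not both ✓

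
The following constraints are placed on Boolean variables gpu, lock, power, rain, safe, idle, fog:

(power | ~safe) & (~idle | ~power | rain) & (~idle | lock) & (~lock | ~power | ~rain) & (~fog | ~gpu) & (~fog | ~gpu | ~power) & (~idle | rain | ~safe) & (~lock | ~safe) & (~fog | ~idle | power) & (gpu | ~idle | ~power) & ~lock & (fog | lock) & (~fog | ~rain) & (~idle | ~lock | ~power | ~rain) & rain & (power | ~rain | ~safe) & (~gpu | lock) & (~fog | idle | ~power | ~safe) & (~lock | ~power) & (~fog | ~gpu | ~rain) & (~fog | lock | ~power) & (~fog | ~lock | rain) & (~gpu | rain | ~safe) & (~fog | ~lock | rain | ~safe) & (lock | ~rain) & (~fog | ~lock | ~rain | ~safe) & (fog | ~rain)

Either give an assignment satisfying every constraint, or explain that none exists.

Case rain = True:
  (~lock) forces lock = False.
  Clause (lock | ~rain) is falsified — contradiction.
Case rain = False:
  Clause (rain) is falsified — contradiction.
Both cases fail, so the formula is unsatisfiable.

Unsatisfiable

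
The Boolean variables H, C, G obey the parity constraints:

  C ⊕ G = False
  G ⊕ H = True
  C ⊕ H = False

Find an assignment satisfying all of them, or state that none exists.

Adding constraints 1, 2, 3 mod 2: every variable appears an even number of times on the left, so the left side is 0.
But the right sides sum to 1 (mod 2). 0 ≠ 1 — the system is inconsistent.

UNSATISFIABLE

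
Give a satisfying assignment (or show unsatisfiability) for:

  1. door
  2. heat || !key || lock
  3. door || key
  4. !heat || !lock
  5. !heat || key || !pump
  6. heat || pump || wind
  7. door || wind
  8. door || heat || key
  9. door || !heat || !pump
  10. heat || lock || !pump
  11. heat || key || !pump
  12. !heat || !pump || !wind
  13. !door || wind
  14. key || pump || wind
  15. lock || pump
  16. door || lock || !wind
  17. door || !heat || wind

wind: True; key: True; lock: True; pump: True; door: True; heat: False

Unit clause (door) forces door = True.
In (!door || wind) only wind is left, so wind = True.
Set key = True.
Try lock = False:
  (heat || !key || lock) forces heat = True.
  (!heat || !pump || !wind) forces pump = False.
  clause (lock || pump) is falsified — backtrack.
So lock = True.
  then (!heat || !lock) forces heat = False.
Set pump = True.
All clauses satisfied.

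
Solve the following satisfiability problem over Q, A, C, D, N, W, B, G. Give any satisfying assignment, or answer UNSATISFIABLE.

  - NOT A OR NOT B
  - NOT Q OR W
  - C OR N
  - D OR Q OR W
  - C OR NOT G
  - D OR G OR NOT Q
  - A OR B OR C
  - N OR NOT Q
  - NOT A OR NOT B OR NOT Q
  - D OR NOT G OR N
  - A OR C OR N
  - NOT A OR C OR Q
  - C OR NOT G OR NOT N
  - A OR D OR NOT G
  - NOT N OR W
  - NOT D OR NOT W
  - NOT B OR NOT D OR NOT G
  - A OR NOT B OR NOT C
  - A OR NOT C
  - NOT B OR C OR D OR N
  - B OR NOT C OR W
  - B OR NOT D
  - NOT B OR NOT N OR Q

Q = False; A = True; C = True; D = False; N = True; W = True; B = False; G = True

Set Q = False.
Set A = True.
  then (NOT A OR NOT B) forces B = False.
  then (NOT A OR C OR Q) forces C = True.
  then (B OR NOT C OR W) forces W = True.
  then (B OR NOT D) forces D = False.
Set N = True.
Set G = True.
All clauses satisfied.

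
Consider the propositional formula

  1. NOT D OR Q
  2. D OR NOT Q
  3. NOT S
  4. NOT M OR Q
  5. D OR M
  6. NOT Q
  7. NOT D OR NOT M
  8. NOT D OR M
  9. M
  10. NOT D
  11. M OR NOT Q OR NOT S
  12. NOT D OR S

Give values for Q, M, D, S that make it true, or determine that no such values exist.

Case M = True:
  (NOT S) forces S = False.
  (NOT M OR Q) forces Q = True.
  Clause (NOT Q) is falsified — contradiction.
Case M = False:
  Clause (M) is falsified — contradiction.
Both cases fail, so the formula is unsatisfiable.

The formula is unsatisfiable.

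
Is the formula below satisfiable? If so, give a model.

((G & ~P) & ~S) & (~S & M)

S = False, G = True, P = False, M = True

  (G & ~P) & ~S = True
    G & ~P = True
      ~P = True
    ~S = True
  ~S & M = True
    ~S = True
Both conjuncts True, so the formula holds.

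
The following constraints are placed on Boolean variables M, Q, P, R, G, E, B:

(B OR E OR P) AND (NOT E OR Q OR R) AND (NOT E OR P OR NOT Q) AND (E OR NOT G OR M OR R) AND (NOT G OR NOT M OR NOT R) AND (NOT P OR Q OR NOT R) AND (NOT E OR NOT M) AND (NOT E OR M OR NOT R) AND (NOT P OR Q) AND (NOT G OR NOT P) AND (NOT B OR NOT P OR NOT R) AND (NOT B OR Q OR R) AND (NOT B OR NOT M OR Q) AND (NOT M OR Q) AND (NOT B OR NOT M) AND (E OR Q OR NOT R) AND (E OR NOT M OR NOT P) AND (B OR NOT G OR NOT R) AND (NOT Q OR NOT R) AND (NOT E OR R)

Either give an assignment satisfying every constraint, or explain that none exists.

M = False, Q = True, P = False, R = False, G = False, E = False, B = True

Try M = True:
  (NOT E OR NOT M) forces E = False.
  (NOT M OR Q) forces Q = True.
  (NOT B OR NOT M) forces B = False.
  (B OR E OR P) forces P = True.
  clause (E OR NOT M OR NOT P) is falsified — backtrack.
So M = False.
Set Q = True.
  then (NOT Q OR NOT R) forces R = False.
  then (NOT E OR R) forces E = False.
  then (E OR NOT G OR M OR R) forces G = False.
Set P = False.
  then (B OR E OR P) forces B = True.
All clauses satisfied.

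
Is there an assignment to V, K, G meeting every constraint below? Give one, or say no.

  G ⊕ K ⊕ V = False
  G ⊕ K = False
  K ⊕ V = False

V = False; K = False; G = False

G ⊕ K ⊕ V = F ⊕ F ⊕ F = False ✓
G ⊕ K = F ⊕ F = False ✓
K ⊕ V = F ⊕ F = False ✓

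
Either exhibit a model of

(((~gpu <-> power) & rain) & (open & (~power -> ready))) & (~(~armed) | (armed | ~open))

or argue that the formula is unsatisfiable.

gpu: False, open: True, power: True, ready: True, armed: True, rain: True

  ((~gpu <-> power) & rain) & (open & (~power -> ready)) = True
    (~gpu <-> power) & rain = True
      ~gpu <-> power = True
        ~gpu = True
    open & (~power -> ready) = True
      ~power -> ready = True
        ~power = False
  ~(~armed) | (armed | ~open) = True
    ~(~armed) = True
      ~armed = False
    armed | ~open = True
      ~open = False
Both conjuncts True, so the formula holds.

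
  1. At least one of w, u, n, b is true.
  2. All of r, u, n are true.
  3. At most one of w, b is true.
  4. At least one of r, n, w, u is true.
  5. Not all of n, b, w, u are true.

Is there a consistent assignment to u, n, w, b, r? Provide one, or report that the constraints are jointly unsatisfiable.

u = True, n = True, w = False, b = False, r = True

  (1) {w, u, n, b}: 2 true — at least one ✓
  (2) {r, u, n}: all 3 true ✓
  (3) {w, b}: 0 true — at most one ✓
  (4) {r, n, w, u}: 3 true — at least one ✓
  (5) {n, b, w, u}: 2/4 true — not all ✓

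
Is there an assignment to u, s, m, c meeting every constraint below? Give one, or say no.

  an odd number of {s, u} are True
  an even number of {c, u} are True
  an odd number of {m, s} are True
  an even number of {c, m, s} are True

u: True, s: False, m: True, c: True

{s, u}: 1 true → odd ✓
{c, u}: 2 true → even ✓
{m, s}: 1 true → odd ✓
{c, m, s}: 2 true → even ✓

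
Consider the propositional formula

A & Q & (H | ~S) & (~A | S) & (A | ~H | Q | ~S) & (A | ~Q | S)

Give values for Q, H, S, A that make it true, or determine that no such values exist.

Q: True, H: True, S: True, A: True

Unit clause (A) forces A = True.
Unit clause (Q) forces Q = True.
In (~A | S) only S is left, so S = True.
In (H | ~S) only H is left, so H = True.
All clauses satisfied.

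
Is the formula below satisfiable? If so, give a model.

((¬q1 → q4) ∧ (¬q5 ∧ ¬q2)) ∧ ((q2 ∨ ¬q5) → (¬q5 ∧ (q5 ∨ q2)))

Case q5 = True: the conjunct ¬q5 is False.
Case q5 = False: the formula simplifies to ((¬q1 → q4) ∧ ¬q2) ∧ q2.
  q2 = True: the conjunct ¬q2 is False.
  q2 = False: the conjunct q2 is False.
Both cases fail — unsatisfiable.

Unsatisfiable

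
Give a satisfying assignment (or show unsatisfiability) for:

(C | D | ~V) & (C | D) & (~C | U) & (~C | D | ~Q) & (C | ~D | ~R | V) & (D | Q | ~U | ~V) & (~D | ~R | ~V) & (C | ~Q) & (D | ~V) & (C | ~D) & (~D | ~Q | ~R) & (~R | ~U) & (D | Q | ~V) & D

C = True, D = True, R = False, V = True, Q = True, U = True

Unit clause (D) forces D = True.
In (C | ~D) only C is left, so C = True.
In (~C | U) only U is left, so U = True.
In (~R | ~U) only ~R is left, so R = False.
Set V = True.
Set Q = True.
All clauses satisfied.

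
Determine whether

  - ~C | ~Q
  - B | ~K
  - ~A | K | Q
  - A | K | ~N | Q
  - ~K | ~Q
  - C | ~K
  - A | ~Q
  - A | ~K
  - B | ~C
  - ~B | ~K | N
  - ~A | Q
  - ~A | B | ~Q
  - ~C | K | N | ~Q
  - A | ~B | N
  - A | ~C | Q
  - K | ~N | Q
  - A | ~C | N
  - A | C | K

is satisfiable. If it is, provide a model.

Set Q = True.
  then (~C | ~Q) forces C = False.
  then (~K | ~Q) forces K = False.
  then (A | ~Q) forces A = True.
  then (~A | B | ~Q) forces B = True.
Set N = True.
All clauses satisfied.

Q: True, N: True, K: False, C: False, A: True, B: True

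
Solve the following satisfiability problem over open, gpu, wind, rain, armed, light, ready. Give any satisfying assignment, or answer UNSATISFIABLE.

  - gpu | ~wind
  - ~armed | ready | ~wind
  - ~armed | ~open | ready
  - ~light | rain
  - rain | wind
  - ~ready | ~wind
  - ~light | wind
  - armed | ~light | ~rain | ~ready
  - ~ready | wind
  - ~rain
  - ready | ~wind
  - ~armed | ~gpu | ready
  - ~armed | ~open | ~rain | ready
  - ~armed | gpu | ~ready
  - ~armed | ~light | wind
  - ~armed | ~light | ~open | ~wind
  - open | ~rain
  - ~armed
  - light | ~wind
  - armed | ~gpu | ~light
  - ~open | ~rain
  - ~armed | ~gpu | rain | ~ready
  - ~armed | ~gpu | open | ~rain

The formula is unsatisfiable.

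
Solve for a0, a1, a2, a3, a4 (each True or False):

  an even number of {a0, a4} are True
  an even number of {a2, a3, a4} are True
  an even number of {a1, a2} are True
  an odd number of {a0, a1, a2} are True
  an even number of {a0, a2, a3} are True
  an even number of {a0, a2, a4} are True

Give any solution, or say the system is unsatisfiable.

a0: True, a1: False, a2: False, a3: True, a4: True

{a0, a4}: 2 true → even ✓
{a2, a3, a4}: 2 true → even ✓
{a1, a2}: 0 true → even ✓
{a0, a1, a2}: 1 true → odd ✓
{a0, a2, a3}: 2 true → even ✓
{a0, a2, a4}: 2 true → even ✓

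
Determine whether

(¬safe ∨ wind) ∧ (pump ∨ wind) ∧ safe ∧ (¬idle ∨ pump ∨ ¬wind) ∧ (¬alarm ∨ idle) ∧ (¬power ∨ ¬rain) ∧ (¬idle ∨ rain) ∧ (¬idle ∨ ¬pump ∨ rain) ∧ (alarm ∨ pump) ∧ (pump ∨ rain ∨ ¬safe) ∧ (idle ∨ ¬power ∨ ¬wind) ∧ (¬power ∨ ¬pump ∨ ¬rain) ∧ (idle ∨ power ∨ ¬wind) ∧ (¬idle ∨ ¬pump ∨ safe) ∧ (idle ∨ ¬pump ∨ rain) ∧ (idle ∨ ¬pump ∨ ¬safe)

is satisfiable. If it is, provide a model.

Unit clause (safe) forces safe = True.
In (¬safe ∨ wind) only wind is left, so wind = True.
Try power = True:
  (¬power ∨ ¬rain) forces rain = False.
  (¬idle ∨ rain) forces idle = False.
  clause (idle ∨ ¬power ∨ ¬wind) is falsified — backtrack.
So power = False.
  then (idle ∨ power ∨ ¬wind) forces idle = True.
  then (¬idle ∨ pump ∨ ¬wind) forces pump = True.
  then (¬idle ∨ rain) forces rain = True.
Set alarm = False.
All clauses satisfied.

power = False; alarm = False; idle = True; wind = True; safe = True; pump = True; rain = True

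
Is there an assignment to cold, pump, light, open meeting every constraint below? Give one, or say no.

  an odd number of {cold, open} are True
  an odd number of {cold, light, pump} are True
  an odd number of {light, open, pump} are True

The formula is unsatisfiable.

Adding constraints 1, 2, 3 mod 2: every variable appears an even number of times on the left, so the left side is 0.
But the right sides sum to 1 (mod 2). 0 ≠ 1 — the system is inconsistent.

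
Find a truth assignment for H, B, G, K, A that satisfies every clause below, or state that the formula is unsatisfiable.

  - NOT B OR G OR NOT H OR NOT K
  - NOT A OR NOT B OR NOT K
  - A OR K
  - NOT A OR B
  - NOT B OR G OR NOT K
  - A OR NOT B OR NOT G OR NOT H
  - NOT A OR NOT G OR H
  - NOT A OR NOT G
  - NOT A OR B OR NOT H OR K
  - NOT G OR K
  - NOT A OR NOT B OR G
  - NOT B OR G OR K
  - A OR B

Set H = False.
Try B = False:
  (NOT A OR B) forces A = False.
  clause (A OR B) is falsified — backtrack.
So B = True.
Set G = True.
  then (NOT A OR NOT G OR H) forces A = False.
  then (NOT G OR K) forces K = True.
All clauses satisfied.

H=F, B=T, G=T, K=T, A=F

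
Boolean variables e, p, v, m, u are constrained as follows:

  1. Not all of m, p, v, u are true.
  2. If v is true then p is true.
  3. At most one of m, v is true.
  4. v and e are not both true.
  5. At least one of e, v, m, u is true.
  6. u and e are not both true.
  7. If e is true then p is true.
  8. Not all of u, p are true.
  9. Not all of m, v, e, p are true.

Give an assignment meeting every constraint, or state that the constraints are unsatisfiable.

e=F, p=T, v=F, m=T, u=F

  (1) {m, p, v, u}: 2/4 true — not all ✓
  (2) v=F ⇒ p: vacuous ✓
  (3) {m, v}: 1 true — at most one ✓
  (4) v=F, e=F — not both ✓
  (5) {e, v, m, u}: 1 true — at least one ✓
  (6) u=F, e=F — not both ✓
  (7) e=F ⇒ p: vacuous ✓
  (8) {u, p}: 1/2 true — not all ✓
  (9) {m, v, e, p}: 2/4 true — not all ✓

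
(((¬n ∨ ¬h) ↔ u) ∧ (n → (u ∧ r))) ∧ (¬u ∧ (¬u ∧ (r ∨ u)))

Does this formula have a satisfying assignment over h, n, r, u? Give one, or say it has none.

Case u = True: the conjunct ¬u is False.
Case u = False: the formula simplifies to (¬((¬n ∨ ¬h)) ∧ ¬n) ∧ r.
  n = True: the conjunct ¬n is False.
  n = False: the conjunct ¬((¬n ∨ ¬h)) becomes ¬((True ∨ ¬h)) = False.
Both cases fail — unsatisfiable.

No satisfying assignment exists.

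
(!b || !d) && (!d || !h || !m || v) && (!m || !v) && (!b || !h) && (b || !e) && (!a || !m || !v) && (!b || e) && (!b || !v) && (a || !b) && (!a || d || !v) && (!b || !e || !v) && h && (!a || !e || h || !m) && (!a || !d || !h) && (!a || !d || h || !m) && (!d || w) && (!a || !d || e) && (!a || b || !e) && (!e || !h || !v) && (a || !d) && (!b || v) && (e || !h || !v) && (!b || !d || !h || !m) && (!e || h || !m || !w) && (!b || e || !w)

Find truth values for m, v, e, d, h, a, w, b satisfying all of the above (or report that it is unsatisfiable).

m = False, v = False, e = False, d = False, h = True, a = False, w = True, b = False

Unit clause (h) forces h = True.
In (!b || !h) only !b is left, so b = False.
In (b || !e) only !e is left, so e = False.
In (e || !h || !v) only !v is left, so v = False.
Set m = False.
Try d = True:
  (!a || !d || !h) forces a = False.
  clause (a || !d) is falsified — backtrack.
So d = False.
Set a = False.
Set w = True.
All clauses satisfied.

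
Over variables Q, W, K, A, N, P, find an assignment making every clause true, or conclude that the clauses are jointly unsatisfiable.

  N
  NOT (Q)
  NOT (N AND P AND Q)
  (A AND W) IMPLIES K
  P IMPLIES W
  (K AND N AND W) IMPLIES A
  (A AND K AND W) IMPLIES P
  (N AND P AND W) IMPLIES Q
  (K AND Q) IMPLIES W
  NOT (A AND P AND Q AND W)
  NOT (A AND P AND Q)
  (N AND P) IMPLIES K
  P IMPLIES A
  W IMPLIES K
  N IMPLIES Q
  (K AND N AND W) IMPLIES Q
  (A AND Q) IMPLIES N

Case Q = True:
  Clause (NOT Q) is falsified — contradiction.
Case Q = False:
  (N) forces N = True.
  Clause (NOT N OR Q) is falsified — contradiction.
Both cases fail, so the formula is unsatisfiable.

Unsatisfiable — no assignment works.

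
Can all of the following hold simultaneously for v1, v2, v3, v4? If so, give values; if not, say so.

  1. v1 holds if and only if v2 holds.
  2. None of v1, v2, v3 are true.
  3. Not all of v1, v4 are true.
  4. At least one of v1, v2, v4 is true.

v1 = False, v2 = False, v3 = False, v4 = True

  (1) v1=F, v2=F — same ✓
  (2) {v1, v2, v3}: 0 true — none ✓
  (3) {v1, v4}: 1/2 true — not all ✓
  (4) {v1, v2, v4}: 1 true — at least one ✓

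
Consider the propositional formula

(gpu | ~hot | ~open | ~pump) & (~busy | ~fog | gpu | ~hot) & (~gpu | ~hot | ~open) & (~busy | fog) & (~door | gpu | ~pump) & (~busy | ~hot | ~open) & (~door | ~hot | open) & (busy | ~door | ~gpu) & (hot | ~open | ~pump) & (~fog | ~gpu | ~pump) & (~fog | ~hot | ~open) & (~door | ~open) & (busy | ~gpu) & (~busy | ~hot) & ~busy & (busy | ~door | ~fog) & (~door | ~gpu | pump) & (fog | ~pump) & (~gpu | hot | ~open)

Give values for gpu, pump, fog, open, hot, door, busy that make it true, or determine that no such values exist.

gpu = False, pump = False, fog = False, open = False, hot = False, door = False, busy = False

Unit clause (~busy) forces busy = False.
In (busy | ~gpu) only ~gpu is left, so gpu = False.
Set pump = False.
Set fog = False.
Set open = False.
Set hot = False.
Set door = False.
All clauses satisfied.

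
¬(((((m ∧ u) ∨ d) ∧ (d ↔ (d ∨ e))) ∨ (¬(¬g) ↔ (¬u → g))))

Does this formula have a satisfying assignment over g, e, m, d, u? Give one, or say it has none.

g=F, e=T, m=F, d=F, u=T

  ¬(((((m ∧ u) ∨ d) ∧ (d ↔ (d ∨ e))) ∨ (¬(¬g) ↔ (¬u → g)))) = True
    (((m ∧ u) ∨ d) ∧ (d ↔ (d ∨ e))) ∨ (¬(¬g) ↔ (¬u → g)) = False
      ((m ∧ u) ∨ d) ∧ (d ↔ (d ∨ e)) = False
        (m ∧ u) ∨ d = False
          m ∧ u = False
        d ↔ (d ∨ e) = False
          d ∨ e = True
      ¬(¬g) ↔ (¬u → g) = False
        ¬(¬g) = False
          ¬g = True
        ¬u → g = True
          ¬u = False
The formula evaluates to True.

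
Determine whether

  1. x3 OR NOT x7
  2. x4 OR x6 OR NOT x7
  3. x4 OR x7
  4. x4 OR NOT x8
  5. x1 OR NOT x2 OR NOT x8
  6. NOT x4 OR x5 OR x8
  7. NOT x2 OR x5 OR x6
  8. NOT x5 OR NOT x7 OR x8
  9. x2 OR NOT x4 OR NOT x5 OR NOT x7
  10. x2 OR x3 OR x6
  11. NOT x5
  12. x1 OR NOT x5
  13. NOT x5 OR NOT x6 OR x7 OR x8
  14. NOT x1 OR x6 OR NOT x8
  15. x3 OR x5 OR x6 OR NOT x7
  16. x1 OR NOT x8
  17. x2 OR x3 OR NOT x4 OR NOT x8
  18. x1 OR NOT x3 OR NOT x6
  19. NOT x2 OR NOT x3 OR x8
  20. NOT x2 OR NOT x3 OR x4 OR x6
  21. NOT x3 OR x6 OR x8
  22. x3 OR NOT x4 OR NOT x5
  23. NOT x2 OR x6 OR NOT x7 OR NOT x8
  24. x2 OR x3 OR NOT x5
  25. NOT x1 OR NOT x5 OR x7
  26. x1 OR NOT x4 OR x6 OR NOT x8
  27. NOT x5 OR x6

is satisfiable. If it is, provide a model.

x1: True; x2: True; x3: False; x4: True; x5: False; x6: True; x7: False; x8: True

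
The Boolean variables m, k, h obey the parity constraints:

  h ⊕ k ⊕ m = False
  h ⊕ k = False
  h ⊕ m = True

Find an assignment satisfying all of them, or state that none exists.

m=F, k=T, h=T

h ⊕ k ⊕ m = T ⊕ T ⊕ F = False ✓
h ⊕ k = T ⊕ T = False ✓
h ⊕ m = T ⊕ F = True ✓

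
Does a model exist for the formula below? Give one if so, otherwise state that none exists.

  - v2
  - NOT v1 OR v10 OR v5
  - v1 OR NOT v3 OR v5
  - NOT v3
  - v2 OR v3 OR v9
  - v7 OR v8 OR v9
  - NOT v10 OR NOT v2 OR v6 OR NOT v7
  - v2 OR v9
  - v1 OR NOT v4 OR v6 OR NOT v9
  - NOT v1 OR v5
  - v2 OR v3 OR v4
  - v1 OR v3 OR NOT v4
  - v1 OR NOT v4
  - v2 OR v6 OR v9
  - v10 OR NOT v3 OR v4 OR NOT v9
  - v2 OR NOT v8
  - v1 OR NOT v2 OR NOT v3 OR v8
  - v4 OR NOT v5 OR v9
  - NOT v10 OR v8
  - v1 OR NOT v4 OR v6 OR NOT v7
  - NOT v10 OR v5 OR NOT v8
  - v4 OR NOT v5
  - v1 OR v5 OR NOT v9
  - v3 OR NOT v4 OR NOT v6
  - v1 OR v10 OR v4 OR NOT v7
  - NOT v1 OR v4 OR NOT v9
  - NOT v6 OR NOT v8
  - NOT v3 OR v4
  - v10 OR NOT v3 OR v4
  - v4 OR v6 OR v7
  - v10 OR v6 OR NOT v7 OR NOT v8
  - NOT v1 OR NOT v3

v1: True, v2: True, v3: False, v4: True, v5: True, v6: False, v7: False, v8: True, v9: False, v10: True

Unit clause (v2) forces v2 = True.
Unit clause (NOT v3) forces v3 = False.
Set v1 = True.
  then (NOT v1 OR v5) forces v5 = True.
  then (v4 OR NOT v5) forces v4 = True.
  then (v3 OR NOT v4 OR NOT v6) forces v6 = False.
Set v7 = False.
Set v8 = True.
Set v9 = False.
Set v10 = True.
All clauses satisfied.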